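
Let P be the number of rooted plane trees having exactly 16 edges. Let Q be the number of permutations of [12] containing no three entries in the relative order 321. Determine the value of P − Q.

A rooted plane tree with 16 edges has 17 nodes, and the count is C_16. So P = C_16 = 35357670.
For any fixed pattern of length 3, the pattern-avoiding permutations of [12] number C_12. So Q = C_12 = 208012.
P − Q = 35357670 − 208012 = 35149658.

35149658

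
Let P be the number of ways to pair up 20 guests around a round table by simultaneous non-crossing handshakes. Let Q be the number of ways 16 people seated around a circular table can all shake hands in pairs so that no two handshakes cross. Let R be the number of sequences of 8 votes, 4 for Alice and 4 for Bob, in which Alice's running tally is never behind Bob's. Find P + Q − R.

With 20 = 2·10 people, non-crossing handshake pairings are non-crossing perfect matchings on a circle, counted by C_10. So P = C_10 = 16796.
Non-crossing handshake pairings of 2n people are counted by C_n; 16 people gives n = 8. So Q = C_8 = 1430.
Ballot sequences with n votes each where one side never trails are Dyck words, counted by C_n; here n = 4. So R = C_4 = 14.
P + Q − R = 16796 + 1430 − 14 = 18212.

18212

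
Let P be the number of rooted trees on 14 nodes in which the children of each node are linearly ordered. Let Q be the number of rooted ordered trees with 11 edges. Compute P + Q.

Rooted ordered (plane) trees on m nodes have m−1 edges and are counted by C_{m−1}; m = 14 gives C_13. So P = C_13 = 742900.
Rooted ordered trees with n edges are counted by C_n; here n = 11. So Q = C_11 = 58786.
P + Q = 742900 + 58786 = 801686.

801686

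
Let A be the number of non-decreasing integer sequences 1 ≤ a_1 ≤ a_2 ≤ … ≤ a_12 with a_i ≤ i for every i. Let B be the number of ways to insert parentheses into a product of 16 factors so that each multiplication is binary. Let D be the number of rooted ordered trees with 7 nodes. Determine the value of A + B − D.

Weakly increasing sequences with a_i ≤ i biject with Dyck paths of semilength 12, so there are C_12. So A = C_12 = 208012.
Ways to associate a product of 16 factors correspond to binary trees on 16 leaves, so the count is C_15. So B = C_15 = 9694845.
A rooted plane tree on 7 nodes has 6 edges, and such trees are counted by C_6. So D = C_6 = 132.
A + B − D = 208012 + 9694845 − 132 = 9902725.

9902725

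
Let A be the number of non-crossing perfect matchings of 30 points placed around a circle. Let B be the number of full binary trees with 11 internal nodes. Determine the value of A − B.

Pairing 30 circle points by 15 non-crossing chords gives C_15 matchings. So A = C_15 = 9694845.
Full binary trees with n internal nodes are counted by C_n; here n = 11. So B = C_11 = 58786.
A − B = 9694845 − 58786 = 9636059.

9636059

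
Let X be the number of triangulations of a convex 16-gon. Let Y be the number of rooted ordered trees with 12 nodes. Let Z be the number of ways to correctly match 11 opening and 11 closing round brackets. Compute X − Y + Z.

Triangulations of a convex m-gon are counted by C_{m−2}; with m = 16 this is C_14. So X = C_14 = 2674440.
A rooted plane tree on 12 nodes has 11 edges, and such trees are counted by C_11. So Y = C_11 = 58786.
Balanced strings of n pairs of brackets are counted by C_n; here n = 11. So Z = C_11 = 58786.
X − Y + Z = 2674440 − 58786 + 58786 = 2674440.

2674440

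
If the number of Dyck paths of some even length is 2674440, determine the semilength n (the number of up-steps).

Dyck paths of semilength n are counted by C_n, and C_14 = 2674440.

14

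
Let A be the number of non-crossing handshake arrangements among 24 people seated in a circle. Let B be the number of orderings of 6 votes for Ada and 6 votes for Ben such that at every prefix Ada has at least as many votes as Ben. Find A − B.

With 24 = 2·12 people, non-crossing handshake pairings are non-crossing perfect matchings on a circle, counted by C_12. So A = C_12 = 208012.
Ballot sequences with n votes each where one side never trails are Dyck words, counted by C_n; here n = 6. So B = C_6 = 132.
A − B = 208012 − 132 = 207880.

207880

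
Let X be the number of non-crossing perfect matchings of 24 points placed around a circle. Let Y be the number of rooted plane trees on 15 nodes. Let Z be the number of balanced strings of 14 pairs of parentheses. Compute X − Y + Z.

Pairing 24 circle points by 12 non-crossing chords gives C_12 matchings. So X = C_12 = 208012.
Rooted ordered (plane) trees on m nodes have m−1 edges and are counted by C_{m−1}; m = 15 gives C_14. So Y = C_14 = 2674440.
A balanced arrangement of 14 bracket pairs is a Dyck word of semilength 14, so the count is C_14. So Z = C_14 = 2674440.
X − Y + Z = 208012 − 2674440 + 2674440 = 208012.

208012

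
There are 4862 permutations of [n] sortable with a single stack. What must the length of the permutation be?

9

Stack-sortable permutations of [n] are counted by C_n, and C_9 = 4862.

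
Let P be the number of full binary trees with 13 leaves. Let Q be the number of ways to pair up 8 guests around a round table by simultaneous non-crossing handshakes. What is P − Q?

Full binary trees with 13 leaves have 13−1 = 12 internal nodes, so there are C_12 of them. So P = C_12 = 208012.
With 8 = 2·4 people, non-crossing handshake pairings are non-crossing perfect matchings on a circle, counted by C_4. So Q = C_4 = 14.
P − Q = 208012 − 14 = 207998.

207998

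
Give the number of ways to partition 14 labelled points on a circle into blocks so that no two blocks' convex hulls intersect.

2674440

Non-crossing partitions of an n-element set are counted by C_n; here n = 14.
C_14 = C_13 · 2(2·13+1)/(13+2) = 742900 · 54/15 = 2674440.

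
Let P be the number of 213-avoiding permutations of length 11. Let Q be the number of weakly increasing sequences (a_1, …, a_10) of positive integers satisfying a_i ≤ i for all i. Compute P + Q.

75582

For any fixed pattern of length 3, the pattern-avoiding permutations of [11] number C_11. So P = C_11 = 58786.
Such sub-staircase sequences of length n are counted by C_n; here n = 10. So Q = C_10 = 16796.
P + Q = 58786 + 16796 = 75582.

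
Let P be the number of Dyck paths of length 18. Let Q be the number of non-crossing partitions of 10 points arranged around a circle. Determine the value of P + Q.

21658

A Dyck path with 9 up-steps and 9 down-steps has semilength 9, so there are C_9 of them. So P = C_9 = 4862.
The non-crossing partitions of [10] form a lattice of size C_10. So Q = C_10 = 16796.
P + Q = 4862 + 16796 = 21658.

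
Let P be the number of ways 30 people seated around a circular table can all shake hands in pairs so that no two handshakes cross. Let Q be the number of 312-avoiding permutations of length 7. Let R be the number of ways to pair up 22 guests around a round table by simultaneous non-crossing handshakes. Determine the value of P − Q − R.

9635630

With 30 = 2·15 people, non-crossing handshake pairings are non-crossing perfect matchings on a circle, counted by C_15. So P = C_15 = 9694845.
For any fixed pattern of length 3, the pattern-avoiding permutations of [7] number C_7. So Q = C_7 = 429.
With 22 = 2·11 people, non-crossing handshake pairings are non-crossing perfect matchings on a circle, counted by C_11. So R = C_11 = 58786.
P − Q − R = 9694845 − 429 − 58786 = 9635630.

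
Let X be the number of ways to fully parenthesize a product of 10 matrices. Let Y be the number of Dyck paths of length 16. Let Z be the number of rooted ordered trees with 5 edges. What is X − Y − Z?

3390

Ways to associate a product of 10 factors correspond to binary trees on 10 leaves, so the count is C_9. So X = C_9 = 4862.
Paths of 8 up- and 8 down-steps that never dip below the axis are Dyck paths; their count is C_8. So Y = C_8 = 1430.
Rooted ordered trees with n edges are counted by C_n; here n = 5. So Z = C_5 = 42.
X − Y − Z = 4862 − 1430 − 42 = 3390.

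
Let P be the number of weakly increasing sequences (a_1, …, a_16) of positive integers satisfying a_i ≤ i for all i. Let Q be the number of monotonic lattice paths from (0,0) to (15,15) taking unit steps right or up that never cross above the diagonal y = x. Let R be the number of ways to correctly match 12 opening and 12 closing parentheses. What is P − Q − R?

25454813

Such sub-staircase sequences of length n are counted by C_n; here n = 16. So P = C_16 = 35357670.
Sub-diagonal monotone paths from (0,0) to (15,15) biject with Dyck paths of semilength 15, giving C_15. So Q = C_15 = 9694845.
Balanced strings of n pairs of brackets are counted by C_n; here n = 12. So R = C_12 = 208012.
P − Q − R = 35357670 − 9694845 − 208012 = 25454813.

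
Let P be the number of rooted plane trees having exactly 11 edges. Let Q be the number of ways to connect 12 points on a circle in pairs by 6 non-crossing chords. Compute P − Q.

Rooted ordered trees with n edges are counted by C_n; here n = 11. So P = C_11 = 58786.
Non-crossing perfect matchings of 2n points on a circle are counted by C_n; with 12 points, n = 6. So Q = C_6 = 132.
P − Q = 58786 − 132 = 58654.

58654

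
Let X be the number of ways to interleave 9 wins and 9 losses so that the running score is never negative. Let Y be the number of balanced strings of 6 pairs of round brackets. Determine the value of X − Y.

Ballot sequences with n votes each where one side never trails are Dyck words, counted by C_n; here n = 9. So X = C_9 = 4862.
Balanced strings of n pairs of brackets are counted by C_n; here n = 6. So Y = C_6 = 132.
X − Y = 4862 − 132 = 4730.

4730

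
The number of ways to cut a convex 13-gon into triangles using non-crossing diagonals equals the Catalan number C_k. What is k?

Triangulations of a convex m-gon are counted by C_{m−2}; with m = 13 this is C_11.

11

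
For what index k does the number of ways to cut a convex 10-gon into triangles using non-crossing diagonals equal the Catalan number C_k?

A convex 10-gon is triangulated into 8 triangles, and the number of such triangulations is the Catalan number C_{10−2} = C_8.

8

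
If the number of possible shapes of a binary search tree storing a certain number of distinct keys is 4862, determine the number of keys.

9

Binary search tree shapes on n keys are counted by C_n. Since C_9 = 4862, the index is 9.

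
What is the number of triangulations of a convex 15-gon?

A convex 15-gon is triangulated into 13 triangles, and the number of such triangulations is the Catalan number C_{15−2} = C_13.
C_13 = 742900.

742900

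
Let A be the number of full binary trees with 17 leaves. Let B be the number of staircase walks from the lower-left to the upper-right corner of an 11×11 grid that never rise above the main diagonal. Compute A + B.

35416456

A full binary tree with L leaves has L−1 internal nodes and is counted by C_{L−1}; L = 17 gives C_16. So A = C_16 = 35357670.
Monotone paths in an n×n grid that stay weakly below the diagonal are counted by C_n; here n = 11. So B = C_11 = 58786.
A + B = 35357670 + 58786 = 35416456.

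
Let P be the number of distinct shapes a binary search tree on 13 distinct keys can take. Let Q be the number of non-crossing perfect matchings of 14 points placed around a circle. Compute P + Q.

743329

Rooted binary trees with 13 nodes (each child slot possibly empty) number C_13. So P = C_13 = 742900.
Pairing 14 circle points by 7 non-crossing chords gives C_7 matchings. So Q = C_7 = 429.
P + Q = 742900 + 429 = 743329.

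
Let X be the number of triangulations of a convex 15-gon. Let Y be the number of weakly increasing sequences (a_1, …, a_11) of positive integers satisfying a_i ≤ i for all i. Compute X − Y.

684114

The number of triangulations of a 15-gon is the Catalan number C_13 (index = sides − 2). So X = C_13 = 742900.
Such sub-staircase sequences of length n are counted by C_n; here n = 11. So Y = C_11 = 58786.
X − Y = 742900 − 58786 = 684114.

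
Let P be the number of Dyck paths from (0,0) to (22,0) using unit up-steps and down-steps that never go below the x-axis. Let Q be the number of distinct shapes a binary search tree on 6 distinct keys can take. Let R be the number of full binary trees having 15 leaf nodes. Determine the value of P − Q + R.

A Dyck path with 11 up-steps and 11 down-steps has semilength 11, so there are C_11 of them. So P = C_11 = 58786.
Binary trees (left/right distinguished) on n nodes are counted by C_n; here n = 6. So Q = C_6 = 132.
A full binary tree with L leaves has L−1 internal nodes and is counted by C_{L−1}; L = 15 gives C_14. So R = C_14 = 2674440.
P − Q + R = 58786 − 132 + 2674440 = 2733094.

2733094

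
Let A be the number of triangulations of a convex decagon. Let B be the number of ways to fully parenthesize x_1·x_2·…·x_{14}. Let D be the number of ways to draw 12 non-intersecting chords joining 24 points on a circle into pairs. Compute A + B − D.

536318

A convex 10-gon is triangulated into 8 triangles, and the number of such triangulations is the Catalan number C_{10−2} = C_8. So A = C_8 = 1430.
Ways to associate a product of 14 factors correspond to binary trees on 14 leaves, so the count is C_13. So B = C_13 = 742900.
Pairing 24 circle points by 12 non-crossing chords gives C_12 matchings. So D = C_12 = 208012.
A + B − D = 1430 + 742900 − 208012 = 536318.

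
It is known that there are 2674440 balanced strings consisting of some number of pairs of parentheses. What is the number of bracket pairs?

Balanced strings of n bracket-pairs are counted by C_n; 2674440 = C_14.

14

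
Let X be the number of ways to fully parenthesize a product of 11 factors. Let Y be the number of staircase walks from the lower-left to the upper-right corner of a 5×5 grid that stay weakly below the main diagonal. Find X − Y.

Parenthesizations of m factors correspond to full binary trees with m leaves, counted by C_{m−1}; m = 11 gives C_10. So X = C_10 = 16796.
Sub-diagonal monotone paths from (0,0) to (5,5) biject with Dyck paths of semilength 5, giving C_5. So Y = C_5 = 42.
X − Y = 16796 − 42 = 16754.

16754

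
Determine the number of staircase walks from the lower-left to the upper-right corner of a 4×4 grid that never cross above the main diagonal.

14

Monotone paths in an n×n grid that stay weakly below the diagonal are counted by C_n; here n = 4.
C_4 = 14.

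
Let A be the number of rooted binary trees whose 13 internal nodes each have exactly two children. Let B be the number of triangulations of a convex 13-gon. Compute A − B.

The number of full binary trees on 13 internal nodes is the Catalan number C_13. So A = C_13 = 742900.
The number of triangulations of a 13-gon is the Catalan number C_11 (index = sides − 2). So B = C_11 = 58786.
A − B = 742900 − 58786 = 684114.

684114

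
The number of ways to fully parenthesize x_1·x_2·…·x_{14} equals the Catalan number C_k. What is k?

Ways to associate a product of 14 factors correspond to binary trees on 14 leaves, so the count is C_13.

13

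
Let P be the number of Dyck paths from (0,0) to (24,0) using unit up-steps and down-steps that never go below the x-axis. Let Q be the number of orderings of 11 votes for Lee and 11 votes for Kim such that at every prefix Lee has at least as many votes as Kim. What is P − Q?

A Dyck path with 12 up-steps and 12 down-steps has semilength 12, so there are C_12 of them. So P = C_12 = 208012.
Ballot sequences with n votes each where one side never trails are Dyck words, counted by C_n; here n = 11. So Q = C_11 = 58786.
P − Q = 208012 − 58786 = 149226.

149226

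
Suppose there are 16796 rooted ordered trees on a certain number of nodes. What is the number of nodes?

11

Rooted ordered trees on m nodes are counted by C_{m−1}; 16796 = C_10.
So the index is 10, and the number of nodes is 10 + 1 = 11.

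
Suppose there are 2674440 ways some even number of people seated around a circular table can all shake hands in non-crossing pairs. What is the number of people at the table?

Non-crossing handshake pairings of 2n people are counted by C_n, and C_14 = 2674440.
So n = 14, and there are 2n = 28 people.

28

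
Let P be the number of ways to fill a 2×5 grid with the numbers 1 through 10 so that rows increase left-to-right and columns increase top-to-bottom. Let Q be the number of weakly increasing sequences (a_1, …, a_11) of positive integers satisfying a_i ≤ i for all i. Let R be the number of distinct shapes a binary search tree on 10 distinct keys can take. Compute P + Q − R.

By the hook-length formula (or a Dyck-path bijection), SYT of shape 2×5 number C_5. So P = C_5 = 42.
Weakly increasing sequences with a_i ≤ i biject with Dyck paths of semilength 11, so there are C_11. So Q = C_11 = 58786.
Binary trees (left/right distinguished) on n nodes are counted by C_n; here n = 10. So R = C_10 = 16796.
P + Q − R = 42 + 58786 − 16796 = 42032.

42032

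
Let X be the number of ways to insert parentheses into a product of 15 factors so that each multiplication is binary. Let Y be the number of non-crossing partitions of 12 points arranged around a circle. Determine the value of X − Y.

Ways to associate a product of 15 factors correspond to binary trees on 15 leaves, so the count is C_14. So X = C_14 = 2674440.
The non-crossing partitions of [12] form a lattice of size C_12. So Y = C_12 = 208012.
X − Y = 2674440 − 208012 = 2466428.

2466428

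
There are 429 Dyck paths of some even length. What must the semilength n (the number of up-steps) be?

7

Dyck paths of semilength n are counted by C_n; 429 = C_7.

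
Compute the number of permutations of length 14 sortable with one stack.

Stack-sortable permutations are exactly the 231-avoiding ones, counted by C_n; here n = 14.
C_14 = 2674440.

2674440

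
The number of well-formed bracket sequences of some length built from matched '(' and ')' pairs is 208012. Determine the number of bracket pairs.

12

Balanced strings of n bracket-pairs are counted by C_n, and C_12 = 208012.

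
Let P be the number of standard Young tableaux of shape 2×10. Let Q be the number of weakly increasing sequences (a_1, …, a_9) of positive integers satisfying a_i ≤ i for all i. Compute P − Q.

By the hook-length formula (or a Dyck-path bijection), SYT of shape 2×10 number C_10. So P = C_10 = 16796.
Such sub-staircase sequences of length n are counted by C_n; here n = 9. So Q = C_9 = 4862.
P − Q = 16796 − 4862 = 11934.

11934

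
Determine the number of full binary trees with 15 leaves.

2674440

A full binary tree with L leaves has L−1 internal nodes and is counted by C_{L−1}; L = 15 gives C_14.
C_14 = C(28,14)/15 = 40116600/15 = 2674440.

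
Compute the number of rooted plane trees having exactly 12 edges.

A rooted plane tree with 12 edges has 13 nodes, and the count is C_12.
C_12 = C(24,12)/13 = 2704156/13 = 208012.

208012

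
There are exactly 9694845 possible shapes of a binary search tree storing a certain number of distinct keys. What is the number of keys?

Binary search tree shapes on n keys are counted by C_n. Since C_15 = 9694845, the index is 15.

15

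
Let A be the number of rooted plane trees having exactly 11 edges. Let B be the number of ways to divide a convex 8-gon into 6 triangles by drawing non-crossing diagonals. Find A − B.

58654

Rooted ordered trees with n edges are counted by C_n; here n = 11. So A = C_11 = 58786.
Triangulations of a convex m-gon are counted by C_{m−2}; with m = 8 this is C_6. So B = C_6 = 132.
A − B = 58786 − 132 = 58654.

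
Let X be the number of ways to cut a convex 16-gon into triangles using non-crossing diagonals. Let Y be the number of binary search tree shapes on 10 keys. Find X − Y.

2657644

The number of triangulations of a 16-gon is the Catalan number C_14 (index = sides − 2). So X = C_14 = 2674440.
There are C_n binary search tree shapes on n keys; with n = 10 that is C_10. So Y = C_10 = 16796.
X − Y = 2674440 − 16796 = 2657644.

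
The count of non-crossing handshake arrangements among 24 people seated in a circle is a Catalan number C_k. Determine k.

12

Non-crossing handshake pairings of 2n people are counted by C_n; 24 people gives n = 12.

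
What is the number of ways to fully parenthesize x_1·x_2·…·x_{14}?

742900

Parenthesizations of m factors correspond to full binary trees with m leaves, counted by C_{m−1}; m = 14 gives C_13.
C_13 = 742900.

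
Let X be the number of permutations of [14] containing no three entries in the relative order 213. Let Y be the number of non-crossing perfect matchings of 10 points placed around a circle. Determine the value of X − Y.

Permutations of [n] avoiding any single length-3 pattern are counted by C_n; here n = 14. So X = C_14 = 2674440.
Non-crossing perfect matchings of 2n points on a circle are counted by C_n; with 10 points, n = 5. So Y = C_5 = 42.
X − Y = 2674440 − 42 = 2674398.

2674398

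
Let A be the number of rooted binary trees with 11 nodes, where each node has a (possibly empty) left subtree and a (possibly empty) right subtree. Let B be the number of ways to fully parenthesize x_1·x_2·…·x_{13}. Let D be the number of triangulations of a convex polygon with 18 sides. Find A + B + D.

35624468

Binary trees (left/right distinguished) on n nodes are counted by C_n; here n = 11. So A = C_11 = 58786.
Ways to associate a product of 13 factors correspond to binary trees on 13 leaves, so the count is C_12. So B = C_12 = 208012.
Triangulations of a convex m-gon are counted by C_{m−2}; with m = 18 this is C_16. So D = C_16 = 35357670.
A + B + D = 58786 + 208012 + 35357670 = 35624468.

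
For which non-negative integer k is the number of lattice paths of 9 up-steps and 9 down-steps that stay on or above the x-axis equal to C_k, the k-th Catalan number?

9

Paths of 9 up- and 9 down-steps that never dip below the axis are Dyck paths; their count is C_9.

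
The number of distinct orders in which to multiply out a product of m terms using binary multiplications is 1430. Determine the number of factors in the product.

Parenthesizations of m factors are counted by C_{m−1}. The Catalan number equal to 1430 is C_8.
So the index is 8, and the number of factors is 8 + 1 = 9.

9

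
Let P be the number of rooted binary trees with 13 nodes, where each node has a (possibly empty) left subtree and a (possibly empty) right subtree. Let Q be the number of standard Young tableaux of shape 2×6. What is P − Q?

Rooted binary trees with 13 nodes (each child slot possibly empty) number C_13. So P = C_13 = 742900.
By the hook-length formula (or a Dyck-path bijection), SYT of shape 2×6 number C_6. So Q = C_6 = 132.
P − Q = 742900 − 132 = 742768.

742768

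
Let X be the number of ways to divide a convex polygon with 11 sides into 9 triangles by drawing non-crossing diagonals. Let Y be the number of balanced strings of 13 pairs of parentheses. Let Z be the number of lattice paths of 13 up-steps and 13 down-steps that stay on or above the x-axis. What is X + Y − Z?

The number of triangulations of an 11-gon is the Catalan number C_9 (index = sides − 2). So X = C_9 = 4862.
A balanced arrangement of 13 bracket pairs is a Dyck word of semilength 13, so the count is C_13. So Y = C_13 = 742900.
A Dyck path with 13 up-steps and 13 down-steps has semilength 13, so there are C_13 of them. So Z = C_13 = 742900.
X + Y − Z = 4862 + 742900 − 742900 = 4862.

4862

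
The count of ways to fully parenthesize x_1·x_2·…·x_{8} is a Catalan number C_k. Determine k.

Ways to associate a product of 8 factors correspond to binary trees on 8 leaves, so the count is C_7.

7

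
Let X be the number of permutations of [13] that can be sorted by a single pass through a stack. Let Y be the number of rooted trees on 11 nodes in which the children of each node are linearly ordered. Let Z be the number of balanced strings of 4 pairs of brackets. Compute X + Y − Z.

Stack-sortable permutations are exactly the 231-avoiding ones, counted by C_n; here n = 13. So X = C_13 = 742900.
Rooted ordered (plane) trees on m nodes have m−1 edges and are counted by C_{m−1}; m = 11 gives C_10. So Y = C_10 = 16796.
With 4 pairs the number of balanced bracket strings is the Catalan number C_4. So Z = C_4 = 14.
X + Y − Z = 742900 + 16796 − 14 = 759682.

759682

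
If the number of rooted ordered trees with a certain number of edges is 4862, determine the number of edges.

9

Rooted ordered trees with n edges are counted by C_n. The Catalan number equal to 4862 is C_9.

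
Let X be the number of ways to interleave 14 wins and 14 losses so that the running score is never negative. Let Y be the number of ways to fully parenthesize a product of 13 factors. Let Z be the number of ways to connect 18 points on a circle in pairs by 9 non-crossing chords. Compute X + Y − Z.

Ballot sequences with n votes each where one side never trails are Dyck words, counted by C_n; here n = 14. So X = C_14 = 2674440.
Parenthesizations of m factors correspond to full binary trees with m leaves, counted by C_{m−1}; m = 13 gives C_12. So Y = C_12 = 208012.
Non-crossing perfect matchings of 2n points on a circle are counted by C_n; with 18 points, n = 9. So Z = C_9 = 4862.
X + Y − Z = 2674440 + 208012 − 4862 = 2877590.

2877590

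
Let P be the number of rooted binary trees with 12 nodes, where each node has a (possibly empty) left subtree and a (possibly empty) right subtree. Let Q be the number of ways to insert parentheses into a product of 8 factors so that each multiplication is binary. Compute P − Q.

207583

Rooted binary trees with 12 nodes (each child slot possibly empty) number C_12. So P = C_12 = 208012.
Parenthesizations of m factors correspond to full binary trees with m leaves, counted by C_{m−1}; m = 8 gives C_7. So Q = C_7 = 429.
P − Q = 208012 − 429 = 207583.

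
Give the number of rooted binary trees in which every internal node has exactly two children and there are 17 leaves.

A full binary tree with L leaves has L−1 internal nodes and is counted by C_{L−1}; L = 17 gives C_16.
C_16 = C(32,16)/17 = 601080390/17 = 35357670.

35357670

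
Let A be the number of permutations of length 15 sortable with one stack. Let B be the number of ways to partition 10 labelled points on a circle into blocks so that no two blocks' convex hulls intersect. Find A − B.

By Knuth's characterisation, the stack-sortable permutations of length 15 are the 231-avoiders, numbering C_15. So A = C_15 = 9694845.
Non-crossing partitions of an n-element set are counted by C_n; here n = 10. So B = C_10 = 16796.
A − B = 9694845 − 16796 = 9678049.

9678049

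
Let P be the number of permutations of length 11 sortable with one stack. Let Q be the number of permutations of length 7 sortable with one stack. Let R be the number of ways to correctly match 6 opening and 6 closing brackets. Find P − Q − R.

58225

Stack-sortable permutations are exactly the 231-avoiding ones, counted by C_n; here n = 11. So P = C_11 = 58786.
By Knuth's characterisation, the stack-sortable permutations of length 7 are the 231-avoiders, numbering C_7. So Q = C_7 = 429.
Balanced strings of n pairs of brackets are counted by C_n; here n = 6. So R = C_6 = 132.
P − Q − R = 58786 − 429 − 132 = 58225.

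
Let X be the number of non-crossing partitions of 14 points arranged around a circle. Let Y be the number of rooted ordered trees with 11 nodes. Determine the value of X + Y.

2691236

The non-crossing partitions of [14] form a lattice of size C_14. So X = C_14 = 2674440.
Rooted ordered (plane) trees on m nodes have m−1 edges and are counted by C_{m−1}; m = 11 gives C_10. So Y = C_10 = 16796.
X + Y = 2674440 + 16796 = 2691236.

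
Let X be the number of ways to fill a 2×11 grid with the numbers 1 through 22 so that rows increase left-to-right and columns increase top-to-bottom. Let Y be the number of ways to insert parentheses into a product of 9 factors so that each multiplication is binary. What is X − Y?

By the hook-length formula (or a Dyck-path bijection), SYT of shape 2×11 number C_11. So X = C_11 = 58786.
Parenthesizations of m factors correspond to full binary trees with m leaves, counted by C_{m−1}; m = 9 gives C_8. So Y = C_8 = 1430.
X − Y = 58786 − 1430 = 57356.

57356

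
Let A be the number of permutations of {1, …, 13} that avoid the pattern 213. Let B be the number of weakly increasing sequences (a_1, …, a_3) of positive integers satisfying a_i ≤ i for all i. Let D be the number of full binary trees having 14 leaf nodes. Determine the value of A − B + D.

For any fixed pattern of length 3, the pattern-avoiding permutations of [13] number C_13. So A = C_13 = 742900.
Weakly increasing sequences with a_i ≤ i biject with Dyck paths of semilength 3, so there are C_3. So B = C_3 = 5.
A full binary tree with L leaves has L−1 internal nodes and is counted by C_{L−1}; L = 14 gives C_13. So D = C_13 = 742900.
A − B + D = 742900 − 5 + 742900 = 1485795.

1485795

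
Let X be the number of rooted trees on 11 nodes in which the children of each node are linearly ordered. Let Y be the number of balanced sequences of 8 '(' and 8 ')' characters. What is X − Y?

15366

A rooted plane tree on 11 nodes has 10 edges, and such trees are counted by C_10. So X = C_10 = 16796.
A balanced arrangement of 8 bracket pairs is a Dyck word of semilength 8, so the count is C_8. So Y = C_8 = 1430.
X − Y = 16796 − 1430 = 15366.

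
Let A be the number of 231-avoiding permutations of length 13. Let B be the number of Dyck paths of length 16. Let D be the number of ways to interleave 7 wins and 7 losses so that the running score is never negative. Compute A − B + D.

For any fixed pattern of length 3, the pattern-avoiding permutations of [13] number C_13. So A = C_13 = 742900.
Dyck paths of semilength n (length 2n) are counted by C_n; here n = 8. So B = C_8 = 1430.
Reading a vote for the leader as '(' and for the other as ')' turns such a sequence into a balanced string of 7 pairs, so the count is C_7. So D = C_7 = 429.
A − B + D = 742900 − 1430 + 429 = 741899.

741899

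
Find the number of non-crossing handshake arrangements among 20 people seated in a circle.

16796

With 20 = 2·10 people, non-crossing handshake pairings are non-crossing perfect matchings on a circle, counted by C_10.
C_10 = C_9 · 2(2·9+1)/(9+2) = 4862 · 38/11 = 16796.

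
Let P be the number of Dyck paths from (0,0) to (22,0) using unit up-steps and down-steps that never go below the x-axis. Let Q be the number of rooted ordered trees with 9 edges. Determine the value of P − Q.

Dyck paths of semilength n (length 2n) are counted by C_n; here n = 11. So P = C_11 = 58786.
A rooted plane tree with 9 edges has 10 nodes, and the count is C_9. So Q = C_9 = 4862.
P − Q = 58786 − 4862 = 53924.

53924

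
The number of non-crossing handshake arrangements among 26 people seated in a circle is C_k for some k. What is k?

Non-crossing handshake pairings of 2n people are counted by C_n; 26 people gives n = 13.

13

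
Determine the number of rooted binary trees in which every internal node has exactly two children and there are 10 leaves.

Full binary trees with 10 leaves have 10−1 = 9 internal nodes, so there are C_9 of them.
C_9 = C_8 · 2(2·8+1)/(8+2) = 1430 · 34/10 = 4862.

4862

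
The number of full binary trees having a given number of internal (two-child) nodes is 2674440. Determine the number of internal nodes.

Full binary trees with n internal nodes are counted by C_n. Since C_14 = 2674440, the index is 14.

14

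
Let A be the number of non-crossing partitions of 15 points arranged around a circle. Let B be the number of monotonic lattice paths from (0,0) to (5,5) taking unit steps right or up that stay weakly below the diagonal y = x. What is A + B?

Non-crossing partitions of an n-element set are counted by C_n; here n = 15. So A = C_15 = 9694845.
Sub-diagonal monotone paths from (0,0) to (5,5) biject with Dyck paths of semilength 5, giving C_5. So B = C_5 = 42.
A + B = 9694845 + 42 = 9694887.

9694887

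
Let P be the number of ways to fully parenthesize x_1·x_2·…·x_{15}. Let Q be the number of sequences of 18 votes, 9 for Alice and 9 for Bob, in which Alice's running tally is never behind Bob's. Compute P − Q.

2669578

Bracketing 15 factors into binary products is counted by C_{15−1} = C_14. So P = C_14 = 2674440.
Ballot sequences with n votes each where one side never trails are Dyck words, counted by C_n; here n = 9. So Q = C_9 = 4862.
P − Q = 2674440 − 4862 = 2669578.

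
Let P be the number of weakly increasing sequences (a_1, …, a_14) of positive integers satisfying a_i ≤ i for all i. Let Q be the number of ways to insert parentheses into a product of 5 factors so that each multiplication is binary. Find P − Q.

Weakly increasing sequences with a_i ≤ i biject with Dyck paths of semilength 14, so there are C_14. So P = C_14 = 2674440.
Ways to associate a product of 5 factors correspond to binary trees on 5 leaves, so the count is C_4. So Q = C_4 = 14.
P − Q = 2674440 − 14 = 2674426.

2674426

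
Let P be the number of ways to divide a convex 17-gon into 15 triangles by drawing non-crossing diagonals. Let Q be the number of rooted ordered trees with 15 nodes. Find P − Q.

Triangulations of a convex m-gon are counted by C_{m−2}; with m = 17 this is C_15. So P = C_15 = 9694845.
A rooted plane tree on 15 nodes has 14 edges, and such trees are counted by C_14. So Q = C_14 = 2674440.
P − Q = 9694845 − 2674440 = 7020405.

7020405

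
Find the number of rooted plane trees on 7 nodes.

132

Rooted ordered (plane) trees on m nodes have m−1 edges and are counted by C_{m−1}; m = 7 gives C_6.
C_6 = 132.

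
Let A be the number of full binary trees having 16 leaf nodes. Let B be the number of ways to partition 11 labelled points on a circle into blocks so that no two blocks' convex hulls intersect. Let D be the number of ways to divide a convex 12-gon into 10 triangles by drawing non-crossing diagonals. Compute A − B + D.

Full binary trees with 16 leaves have 16−1 = 15 internal nodes, so there are C_15 of them. So A = C_15 = 9694845.
Non-crossing partitions of an n-element set are counted by C_n; here n = 11. So B = C_11 = 58786.
The number of triangulations of a 12-gon is the Catalan number C_10 (index = sides − 2). So D = C_10 = 16796.
A − B + D = 9694845 − 58786 + 16796 = 9652855.

9652855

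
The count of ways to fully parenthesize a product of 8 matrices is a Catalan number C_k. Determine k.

Ways to associate a product of 8 factors correspond to binary trees on 8 leaves, so the count is C_7.

7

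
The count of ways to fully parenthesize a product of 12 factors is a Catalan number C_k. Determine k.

Parenthesizations of m factors correspond to full binary trees with m leaves, counted by C_{m−1}; m = 12 gives C_11.

11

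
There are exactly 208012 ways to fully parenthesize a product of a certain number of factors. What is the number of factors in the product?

13

Parenthesizations of m factors are counted by C_{m−1}; 208012 = C_12.
So the index is 12, and the number of factors is 12 + 1 = 13.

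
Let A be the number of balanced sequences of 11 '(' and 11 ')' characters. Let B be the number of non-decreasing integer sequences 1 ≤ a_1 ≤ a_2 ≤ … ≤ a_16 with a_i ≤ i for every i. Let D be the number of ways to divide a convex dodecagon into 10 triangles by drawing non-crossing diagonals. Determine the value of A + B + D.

35433252

Balanced strings of n pairs of brackets are counted by C_n; here n = 11. So A = C_11 = 58786.
Weakly increasing sequences with a_i ≤ i biject with Dyck paths of semilength 16, so there are C_16. So B = C_16 = 35357670.
The number of triangulations of a 12-gon is the Catalan number C_10 (index = sides − 2). So D = C_10 = 16796.
A + B + D = 58786 + 35357670 + 16796 = 35433252.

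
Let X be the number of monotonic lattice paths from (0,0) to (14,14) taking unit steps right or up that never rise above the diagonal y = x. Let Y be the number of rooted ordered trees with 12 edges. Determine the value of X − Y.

2466428

Sub-diagonal monotone paths from (0,0) to (14,14) biject with Dyck paths of semilength 14, giving C_14. So X = C_14 = 2674440.
A rooted plane tree with 12 edges has 13 nodes, and the count is C_12. So Y = C_12 = 208012.
X − Y = 2674440 − 208012 = 2466428.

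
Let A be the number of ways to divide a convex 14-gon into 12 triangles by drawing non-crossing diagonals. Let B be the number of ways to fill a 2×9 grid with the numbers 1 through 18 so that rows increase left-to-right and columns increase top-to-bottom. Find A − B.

Triangulations of a convex m-gon are counted by C_{m−2}; with m = 14 this is C_12. So A = C_12 = 208012.
Standard Young tableaux of shape 2×n are counted by C_n; here n = 9. So B = C_9 = 4862.
A − B = 208012 − 4862 = 203150.

203150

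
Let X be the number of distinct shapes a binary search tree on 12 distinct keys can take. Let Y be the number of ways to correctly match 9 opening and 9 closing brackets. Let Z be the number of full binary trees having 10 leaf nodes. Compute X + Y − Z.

208012

There are C_n binary search tree shapes on n keys; with n = 12 that is C_12. So X = C_12 = 208012.
Balanced strings of n pairs of brackets are counted by C_n; here n = 9. So Y = C_9 = 4862.
A full binary tree with L leaves has L−1 internal nodes and is counted by C_{L−1}; L = 10 gives C_9. So Z = C_9 = 4862.
X + Y − Z = 208012 + 4862 − 4862 = 208012.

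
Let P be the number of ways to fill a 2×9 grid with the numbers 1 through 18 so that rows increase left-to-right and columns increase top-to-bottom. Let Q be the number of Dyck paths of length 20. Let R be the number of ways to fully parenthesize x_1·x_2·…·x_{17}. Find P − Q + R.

35345736

By the hook-length formula (or a Dyck-path bijection), SYT of shape 2×9 number C_9. So P = C_9 = 4862.
Dyck paths of semilength n (length 2n) are counted by C_n; here n = 10. So Q = C_10 = 16796.
Bracketing 17 factors into binary products is counted by C_{17−1} = C_16. So R = C_16 = 35357670.
P − Q + R = 4862 − 16796 + 35357670 = 35345736.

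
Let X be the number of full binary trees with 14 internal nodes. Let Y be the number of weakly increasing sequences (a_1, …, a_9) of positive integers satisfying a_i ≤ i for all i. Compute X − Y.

2669578

The number of full binary trees on 14 internal nodes is the Catalan number C_14. So X = C_14 = 2674440.
Such sub-staircase sequences of length n are counted by C_n; here n = 9. So Y = C_9 = 4862.
X − Y = 2674440 − 4862 = 2669578.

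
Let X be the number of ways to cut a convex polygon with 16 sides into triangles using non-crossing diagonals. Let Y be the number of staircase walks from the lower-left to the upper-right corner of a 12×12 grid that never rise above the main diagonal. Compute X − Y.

2466428

The number of triangulations of a 16-gon is the Catalan number C_14 (index = sides − 2). So X = C_14 = 2674440.
Sub-diagonal monotone paths from (0,0) to (12,12) biject with Dyck paths of semilength 12, giving C_12. So Y = C_12 = 208012.
X − Y = 2674440 − 208012 = 2466428.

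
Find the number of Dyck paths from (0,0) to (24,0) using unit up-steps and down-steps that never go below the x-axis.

208012

A Dyck path with 12 up-steps and 12 down-steps has semilength 12, so there are C_12 of them.
C_12 = 208012.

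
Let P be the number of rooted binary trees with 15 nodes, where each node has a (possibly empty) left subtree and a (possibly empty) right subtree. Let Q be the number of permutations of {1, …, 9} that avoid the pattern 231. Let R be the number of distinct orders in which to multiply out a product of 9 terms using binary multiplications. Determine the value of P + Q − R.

9698277

Binary trees (left/right distinguished) on n nodes are counted by C_n; here n = 15. So P = C_15 = 9694845.
Permutations of [n] avoiding any single length-3 pattern are counted by C_n; here n = 9. So Q = C_9 = 4862.
Ways to associate a product of 9 factors correspond to binary trees on 9 leaves, so the count is C_8. So R = C_8 = 1430.
P + Q − R = 9694845 + 4862 − 1430 = 9698277.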